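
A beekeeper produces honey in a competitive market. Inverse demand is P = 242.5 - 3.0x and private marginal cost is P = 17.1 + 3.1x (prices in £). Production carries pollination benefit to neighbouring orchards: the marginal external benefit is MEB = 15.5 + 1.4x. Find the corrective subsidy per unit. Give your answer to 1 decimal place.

Social marginal cost = private MC − MEB = 1.6 + 1.7x.
Set SMC = demand: 1.6 + 1.7x = 242.5 - 3.0x → x* = 51.2553.
The Pigouvian subsidy equals MEB at x*: 15.5 + 1.4×51.2553 = 87.2574.

subsidy = £87.3 per unit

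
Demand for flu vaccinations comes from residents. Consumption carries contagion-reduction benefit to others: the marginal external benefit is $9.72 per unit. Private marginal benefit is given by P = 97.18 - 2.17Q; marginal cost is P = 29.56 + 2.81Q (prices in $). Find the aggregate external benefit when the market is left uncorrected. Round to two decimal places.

Market equilibrium (private): 29.56 + 2.81Q = 97.18 - 2.17Q → Q_m = 13.5783.
Total external benefit = MEB × Q_m = 9.72 × 13.5783 = 131.9811.

$131.98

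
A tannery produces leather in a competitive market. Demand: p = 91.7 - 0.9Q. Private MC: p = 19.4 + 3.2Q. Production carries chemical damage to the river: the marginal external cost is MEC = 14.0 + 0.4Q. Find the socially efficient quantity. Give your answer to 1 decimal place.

Q* = 13.0

Social marginal cost = private MC + MEC = 33.4 + 3.6Q.
Set SMC = demand: 33.4 + 3.6Q = 91.7 - 0.9Q → Q* = 12.9556.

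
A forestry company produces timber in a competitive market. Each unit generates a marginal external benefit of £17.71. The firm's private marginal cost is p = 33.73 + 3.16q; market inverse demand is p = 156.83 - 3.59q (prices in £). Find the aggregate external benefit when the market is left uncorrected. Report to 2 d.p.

£322.98

Market equilibrium (private): 33.73 + 3.16q = 156.83 - 3.59q → q_m = 18.2370.
Total external benefit = MEB × q_m = 17.71 × 18.2370 = 322.9773.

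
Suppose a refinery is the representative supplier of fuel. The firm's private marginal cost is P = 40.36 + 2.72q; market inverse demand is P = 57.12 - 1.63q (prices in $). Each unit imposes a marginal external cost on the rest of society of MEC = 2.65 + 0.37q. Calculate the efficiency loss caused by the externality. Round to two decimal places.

Market equilibrium (private): 40.36 + 2.72q = 57.12 - 1.63q → q_m = 3.8529.
Social marginal cost = private MC + MEC = 43.01 + 3.09q.
Set SMC = demand: 43.01 + 3.09q = 57.12 - 1.63q → q* = 2.9894.
The loss is the area between SMC and demand from q* to q_m; with linear curves that's a triangle of height MEC(q_m).
DWL = ½ × 0.8635 × 4.0756 = 1.7596.

DWL = $1.76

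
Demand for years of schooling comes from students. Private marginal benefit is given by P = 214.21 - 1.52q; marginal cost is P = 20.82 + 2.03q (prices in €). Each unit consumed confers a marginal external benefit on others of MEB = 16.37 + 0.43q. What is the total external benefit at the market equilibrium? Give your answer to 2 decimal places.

€1529.82

Market equilibrium (private): 20.82 + 2.03q = 214.21 - 1.52q → q_m = 54.4761.
Total external benefit = ∫₀^{q_m} (16.37 + 0.43q) dq = 16.37×54.4761 + ½×0.43×54.4761² = 1529.8175.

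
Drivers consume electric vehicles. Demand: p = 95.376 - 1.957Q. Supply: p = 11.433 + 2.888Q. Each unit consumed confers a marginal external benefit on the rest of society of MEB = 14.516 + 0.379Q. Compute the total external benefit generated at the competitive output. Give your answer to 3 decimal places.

Market equilibrium (private): 11.433 + 2.888Q = 95.376 - 1.957Q → Q_m = 17.3257.
Total external benefit = ∫₀^{Q_m} (14.516 + 0.379Q) dQ = 14.516×17.3257 + ½×0.379×17.3257² = 308.3839.

308.384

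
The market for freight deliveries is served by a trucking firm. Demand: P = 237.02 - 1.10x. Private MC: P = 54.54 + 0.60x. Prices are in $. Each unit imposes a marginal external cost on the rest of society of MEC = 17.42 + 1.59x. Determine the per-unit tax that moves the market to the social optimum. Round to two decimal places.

Social marginal cost = private MC + MEC = 71.96 + 2.19x.
Set SMC = demand: 71.96 + 2.19x = 237.02 - 1.10x → x* = 50.1702.
The Pigouvian tax equals MEC at x*: 17.42 + 1.59×50.1702 = 97.1906.

tax = $97.19 per unit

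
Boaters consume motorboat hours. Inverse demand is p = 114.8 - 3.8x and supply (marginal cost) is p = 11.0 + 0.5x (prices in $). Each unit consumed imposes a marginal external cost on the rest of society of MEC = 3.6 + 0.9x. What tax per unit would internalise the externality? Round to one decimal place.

tax = $20.9 per unit

Social marginal benefit = demand − MEC = 111.2 - 4.7x.
Set SMB = MC: 111.2 - 4.7x = 11.0 + 0.5x → x* = 19.2692.
The Pigouvian tax equals MEC at x*: 3.6 + 0.9×19.2692 = 20.9423.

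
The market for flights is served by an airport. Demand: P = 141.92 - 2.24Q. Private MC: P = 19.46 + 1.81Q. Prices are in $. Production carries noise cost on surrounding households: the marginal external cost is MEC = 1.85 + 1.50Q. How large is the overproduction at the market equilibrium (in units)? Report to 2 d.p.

8.51 units

Market equilibrium (private): 19.46 + 1.81Q = 141.92 - 2.24Q → Q_m = 30.2370.
Social marginal cost = private MC + MEC = 21.31 + 3.31Q.
Set SMC = demand: 21.31 + 3.31Q = 141.92 - 2.24Q → Q* = 21.7315.
Gap = |30.2370 − 21.7315| = 8.5055.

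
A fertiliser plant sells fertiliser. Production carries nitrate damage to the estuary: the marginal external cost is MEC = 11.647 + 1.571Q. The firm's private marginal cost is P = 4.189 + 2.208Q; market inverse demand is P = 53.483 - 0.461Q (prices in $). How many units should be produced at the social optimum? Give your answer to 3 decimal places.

Q* = 8.879

Social marginal cost = private MC + MEC = 15.836 + 3.779Q.
Set SMC = demand: 15.836 + 3.779Q = 53.483 - 0.461Q → Q* = 8.8790.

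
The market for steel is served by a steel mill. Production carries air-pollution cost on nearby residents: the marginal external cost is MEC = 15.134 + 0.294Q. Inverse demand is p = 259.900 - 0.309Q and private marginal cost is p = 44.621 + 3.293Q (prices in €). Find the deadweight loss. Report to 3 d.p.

DWL = €137.274

Market equilibrium (private): 44.621 + 3.293Q = 259.900 - 0.309Q → Q_m = 59.7665.
Social marginal cost = private MC + MEC = 59.755 + 3.587Q.
Set SMC = demand: 59.755 + 3.587Q = 259.900 - 0.309Q → Q* = 51.3719.
The loss is the area between SMC and demand from Q* to Q_m; with linear curves that's a triangle of height MEC(Q_m).
DWL = ½ × 8.3946 × 32.7054 = 137.2744.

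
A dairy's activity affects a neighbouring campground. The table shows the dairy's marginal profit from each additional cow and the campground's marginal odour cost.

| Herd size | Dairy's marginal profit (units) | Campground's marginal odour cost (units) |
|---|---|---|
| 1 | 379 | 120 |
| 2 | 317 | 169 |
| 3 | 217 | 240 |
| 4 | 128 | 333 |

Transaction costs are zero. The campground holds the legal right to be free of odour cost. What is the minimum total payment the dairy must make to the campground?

Efficient level: marginal profit ≥ marginal odour cost through level 2, so k* = 2.
With the campground holding the right, the dairy must at least compensate total damage at k*: 120 + 169 = 289.

289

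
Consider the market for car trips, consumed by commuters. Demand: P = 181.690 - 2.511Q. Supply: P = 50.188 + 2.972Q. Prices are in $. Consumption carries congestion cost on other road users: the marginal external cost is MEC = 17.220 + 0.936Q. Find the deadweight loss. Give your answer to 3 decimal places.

Market equilibrium (private): 50.188 + 2.972Q = 181.690 - 2.511Q → Q_m = 23.9836.
Social marginal benefit = demand − MEC = 164.470 - 3.447Q.
Set SMB = MC: 164.470 - 3.447Q = 50.188 + 2.972Q → Q* = 17.8037.
The loss is the area between SMB and MC from Q* to Q_m; with linear curves that's a triangle of height MEC(Q_m).
DWL = ½ × 6.1799 × 39.6686 = 122.5740.

DWL = $122.574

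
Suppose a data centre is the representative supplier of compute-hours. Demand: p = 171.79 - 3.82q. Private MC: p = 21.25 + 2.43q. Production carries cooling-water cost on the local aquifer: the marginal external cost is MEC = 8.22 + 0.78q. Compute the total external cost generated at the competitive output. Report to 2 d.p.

424.25

Market equilibrium (private): 21.25 + 2.43q = 171.79 - 3.82q → q_m = 24.0864.
Total external cost = ∫₀^{q_m} (8.22 + 0.78q) dq = 8.22×24.0864 + ½×0.78×24.0864² = 424.2505.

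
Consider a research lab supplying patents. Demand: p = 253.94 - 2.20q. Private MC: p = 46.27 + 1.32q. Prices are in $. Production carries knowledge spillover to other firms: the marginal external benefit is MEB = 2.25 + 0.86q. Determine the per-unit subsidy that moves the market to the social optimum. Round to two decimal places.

Social marginal cost = private MC − MEB = 44.02 + 0.46q.
Set SMC = demand: 44.02 + 0.46q = 253.94 - 2.20q → q* = 78.9173.
The Pigouvian subsidy equals MEB at q*: 2.25 + 0.86×78.9173 = 70.1189.

subsidy = $70.12 per unit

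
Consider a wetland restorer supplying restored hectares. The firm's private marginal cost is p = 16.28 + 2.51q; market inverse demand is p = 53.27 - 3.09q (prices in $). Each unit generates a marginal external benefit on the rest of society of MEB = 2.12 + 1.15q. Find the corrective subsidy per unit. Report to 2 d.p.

subsidy = $12.23 per unit

Social marginal cost = private MC − MEB = 14.16 + 1.36q.
Set SMC = demand: 14.16 + 1.36q = 53.27 - 3.09q → q* = 8.7888.
The Pigouvian subsidy equals MEB at q*: 2.12 + 1.15×8.7888 = 12.2271.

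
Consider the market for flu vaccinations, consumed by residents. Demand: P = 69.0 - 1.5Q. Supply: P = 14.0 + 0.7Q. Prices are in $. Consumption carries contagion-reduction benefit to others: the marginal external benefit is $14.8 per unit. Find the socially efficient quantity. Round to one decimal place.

Q* = 31.7

Social marginal benefit = demand + MEB = 83.8 - 1.5Q.
Set SMB = MC: 83.8 - 1.5Q = 14.0 + 0.7Q → Q* = 31.7273.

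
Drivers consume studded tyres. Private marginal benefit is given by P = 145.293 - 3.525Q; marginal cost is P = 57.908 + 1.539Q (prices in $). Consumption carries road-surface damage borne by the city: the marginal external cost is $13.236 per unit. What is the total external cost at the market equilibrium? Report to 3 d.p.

$228.402

Market equilibrium (private): 57.908 + 1.539Q = 145.293 - 3.525Q → Q_m = 17.2561.
Total external cost = MEC × Q_m = 13.236 × 17.2561 = 228.4017.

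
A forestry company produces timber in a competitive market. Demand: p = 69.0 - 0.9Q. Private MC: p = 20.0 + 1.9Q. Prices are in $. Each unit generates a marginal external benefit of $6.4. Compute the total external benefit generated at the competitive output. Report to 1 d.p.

Market equilibrium (private): 20.0 + 1.9Q = 69.0 - 0.9Q → Q_m = 17.5000.
Total external benefit = MEB × Q_m = 6.4 × 17.5000 = 112.0000.

$112.0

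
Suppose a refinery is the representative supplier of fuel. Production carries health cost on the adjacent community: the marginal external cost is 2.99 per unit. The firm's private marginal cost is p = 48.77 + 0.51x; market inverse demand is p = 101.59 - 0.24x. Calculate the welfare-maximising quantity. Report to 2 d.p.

Social marginal cost = private MC + MEC = 51.76 + 0.51x.
Set SMC = demand: 51.76 + 0.51x = 101.59 - 0.24x → x* = 66.4400.

x* = 66.44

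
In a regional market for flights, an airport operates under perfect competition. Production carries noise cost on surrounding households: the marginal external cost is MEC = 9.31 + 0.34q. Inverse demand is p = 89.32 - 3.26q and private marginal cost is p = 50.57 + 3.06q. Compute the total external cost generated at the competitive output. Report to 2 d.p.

Market equilibrium (private): 50.57 + 3.06q = 89.32 - 3.26q → q_m = 6.1313.
Total external cost = ∫₀^{q_m} (9.31 + 0.34q) dq = 9.31×6.1313 + ½×0.34×6.1313² = 63.4732.

63.47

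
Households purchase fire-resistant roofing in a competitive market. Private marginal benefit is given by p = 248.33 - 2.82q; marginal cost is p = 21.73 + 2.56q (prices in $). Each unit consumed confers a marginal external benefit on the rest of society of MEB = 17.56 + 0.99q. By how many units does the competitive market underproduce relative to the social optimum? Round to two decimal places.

Market equilibrium (private): 21.73 + 2.56q = 248.33 - 2.82q → q_m = 42.1190.
Social marginal benefit = demand + MEB = 265.89 - 1.83q.
Set SMB = MC: 265.89 - 1.83q = 21.73 + 2.56q → q* = 55.6173.
Gap = |42.1190 − 55.6173| = 13.4983.

13.50 units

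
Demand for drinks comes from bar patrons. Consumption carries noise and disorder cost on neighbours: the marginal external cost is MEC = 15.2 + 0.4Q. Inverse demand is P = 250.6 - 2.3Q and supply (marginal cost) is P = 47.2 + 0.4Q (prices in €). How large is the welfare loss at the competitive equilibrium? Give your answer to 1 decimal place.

DWL = €331.5

Market equilibrium (private): 47.2 + 0.4Q = 250.6 - 2.3Q → Q_m = 75.3333.
Social marginal benefit = demand − MEC = 235.4 - 2.7Q.
Set SMB = MC: 235.4 - 2.7Q = 47.2 + 0.4Q → Q* = 60.7097.
The welfare-loss triangle has base |Q_m − Q*| and height MEC(Q_m) (the vertical gap between SMB and MC is zero at Q* and MEC at Q_m).
DWL = ½ × 14.6236 × 45.3333 = 331.4680.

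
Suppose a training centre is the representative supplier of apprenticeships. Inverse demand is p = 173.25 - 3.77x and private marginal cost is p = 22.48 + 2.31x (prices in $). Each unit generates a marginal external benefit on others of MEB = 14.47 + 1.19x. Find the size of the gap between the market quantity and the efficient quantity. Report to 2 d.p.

Market equilibrium (private): 22.48 + 2.31x = 173.25 - 3.77x → x_m = 24.7977.
Social marginal cost = private MC − MEB = 8.01 + 1.12x.
Set SMC = demand: 8.01 + 1.12x = 173.25 - 3.77x → x* = 33.7914.
Gap = |24.7977 − 33.7914| = 8.9937.

8.99 units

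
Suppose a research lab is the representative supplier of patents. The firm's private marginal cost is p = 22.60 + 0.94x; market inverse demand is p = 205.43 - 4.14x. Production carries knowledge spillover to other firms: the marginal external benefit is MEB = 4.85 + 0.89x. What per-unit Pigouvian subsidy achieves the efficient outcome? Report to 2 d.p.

subsidy = 44.72 per unit

Social marginal cost = private MC − MEB = 17.75 + 0.05x.
Set SMC = demand: 17.75 + 0.05x = 205.43 - 4.14x → x* = 44.7924.
The Pigouvian subsidy equals MEB at x*: 4.85 + 0.89×44.7924 = 44.7152.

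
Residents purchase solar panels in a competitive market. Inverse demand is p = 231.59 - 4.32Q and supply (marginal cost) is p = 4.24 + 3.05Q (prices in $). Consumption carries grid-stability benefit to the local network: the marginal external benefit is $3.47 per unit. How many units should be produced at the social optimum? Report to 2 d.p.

Q* = 31.32

Social marginal benefit = demand + MEB = 235.06 - 4.32Q.
Set SMB = MC: 235.06 - 4.32Q = 4.24 + 3.05Q → Q* = 31.3189.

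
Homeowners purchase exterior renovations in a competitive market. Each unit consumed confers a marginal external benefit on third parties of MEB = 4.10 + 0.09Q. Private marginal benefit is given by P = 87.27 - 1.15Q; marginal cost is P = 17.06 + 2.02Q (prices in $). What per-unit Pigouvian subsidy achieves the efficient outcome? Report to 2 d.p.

Social marginal benefit = demand + MEB = 91.37 - 1.06Q.
Set SMB = MC: 91.37 - 1.06Q = 17.06 + 2.02Q → Q* = 24.1266.
The Pigouvian subsidy equals MEB at Q*: 4.10 + 0.09×24.1266 = 6.2714.

subsidy = $6.27 per unit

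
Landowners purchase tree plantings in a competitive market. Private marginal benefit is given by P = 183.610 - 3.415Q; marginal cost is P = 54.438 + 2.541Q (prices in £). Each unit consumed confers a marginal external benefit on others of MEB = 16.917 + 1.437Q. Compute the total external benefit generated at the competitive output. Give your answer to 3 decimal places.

£704.842

Market equilibrium (private): 54.438 + 2.541Q = 183.610 - 3.415Q → Q_m = 21.6877.
Total external benefit = ∫₀^{Q_m} (16.917 + 1.437Q) dQ = 16.917×21.6877 + ½×1.437×21.6877² = 704.8418.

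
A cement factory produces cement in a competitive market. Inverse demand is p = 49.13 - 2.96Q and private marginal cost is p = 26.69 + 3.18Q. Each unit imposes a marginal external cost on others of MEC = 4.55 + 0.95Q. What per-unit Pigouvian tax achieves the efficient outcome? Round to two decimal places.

tax = 6.95 per unit

Social marginal cost = private MC + MEC = 31.24 + 4.13Q.
Set SMC = demand: 31.24 + 4.13Q = 49.13 - 2.96Q → Q* = 2.5233.
The Pigouvian tax equals MEC at Q*: 4.55 + 0.95×2.5233 = 6.9471.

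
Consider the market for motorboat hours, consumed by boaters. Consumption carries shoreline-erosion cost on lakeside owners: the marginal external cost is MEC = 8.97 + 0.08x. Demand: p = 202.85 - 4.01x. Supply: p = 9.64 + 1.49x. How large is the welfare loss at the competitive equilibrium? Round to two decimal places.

DWL = 12.44

Market equilibrium (private): 9.64 + 1.49x = 202.85 - 4.01x → x_m = 35.1291.
Social marginal benefit = demand − MEC = 193.88 - 4.09x.
Set SMB = MC: 193.88 - 4.09x = 9.64 + 1.49x → x* = 33.0179.
The loss is the area between SMB and MC from x* to x_m; with linear curves that's a triangle of height MEC(x_m).
DWL = ½ × 2.1112 × 11.7803 = 12.4353.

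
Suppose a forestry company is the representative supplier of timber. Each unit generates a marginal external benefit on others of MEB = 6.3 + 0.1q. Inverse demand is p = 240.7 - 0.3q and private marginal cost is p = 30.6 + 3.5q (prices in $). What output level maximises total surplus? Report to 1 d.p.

q* = 58.5

Social marginal cost = private MC − MEB = 24.3 + 3.4q.
Set SMC = demand: 24.3 + 3.4q = 240.7 - 0.3q → q* = 58.4865.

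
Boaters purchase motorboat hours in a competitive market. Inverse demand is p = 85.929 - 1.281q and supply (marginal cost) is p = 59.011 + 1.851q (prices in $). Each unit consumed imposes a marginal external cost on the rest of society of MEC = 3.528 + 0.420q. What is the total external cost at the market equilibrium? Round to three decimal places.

Market equilibrium (private): 59.011 + 1.851q = 85.929 - 1.281q → q_m = 8.5945.
Total external cost = ∫₀^{q_m} (3.528 + 0.420q) dq = 3.528×8.5945 + ½×0.420×8.5945² = 45.8331.

$45.833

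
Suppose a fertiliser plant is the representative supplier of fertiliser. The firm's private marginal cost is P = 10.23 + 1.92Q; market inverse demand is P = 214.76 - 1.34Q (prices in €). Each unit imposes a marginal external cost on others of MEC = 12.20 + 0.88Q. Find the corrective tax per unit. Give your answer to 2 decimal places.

tax = €53.08 per unit

Social marginal cost = private MC + MEC = 22.43 + 2.80Q.
Set SMC = demand: 22.43 + 2.80Q = 214.76 - 1.34Q → Q* = 46.4565.
The Pigouvian tax equals MEC at Q*: 12.20 + 0.88×46.4565 = 53.0817.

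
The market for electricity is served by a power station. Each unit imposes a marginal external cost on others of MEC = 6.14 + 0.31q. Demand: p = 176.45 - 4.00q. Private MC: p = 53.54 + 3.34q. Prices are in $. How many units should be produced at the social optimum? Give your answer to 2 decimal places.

q* = 15.26

Social marginal cost = private MC + MEC = 59.68 + 3.65q.
Set SMC = demand: 59.68 + 3.65q = 176.45 - 4.00q → q* = 15.2641.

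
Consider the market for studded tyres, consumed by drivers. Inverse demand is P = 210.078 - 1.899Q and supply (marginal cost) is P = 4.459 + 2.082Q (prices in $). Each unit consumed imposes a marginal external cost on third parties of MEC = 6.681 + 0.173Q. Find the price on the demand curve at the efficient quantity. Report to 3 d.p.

Social marginal benefit = demand − MEC = 203.397 - 2.072Q.
Set SMB = MC: 203.397 - 2.072Q = 4.459 + 2.082Q → Q* = 47.8907.
Consumer price on the demand curve at Q*: 210.078 − 1.899×47.8907 = 119.1336.

P = $119.134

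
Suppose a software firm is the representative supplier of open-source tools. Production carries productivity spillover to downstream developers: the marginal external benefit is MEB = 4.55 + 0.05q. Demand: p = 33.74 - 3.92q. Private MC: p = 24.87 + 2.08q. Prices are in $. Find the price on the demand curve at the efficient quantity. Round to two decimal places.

P = $24.90

Social marginal cost = private MC − MEB = 20.32 + 2.03q.
Set SMC = demand: 20.32 + 2.03q = 33.74 - 3.92q → q* = 2.2555.
Consumer price on the demand curve at q*: 33.74 − 3.92×2.2555 = 24.8984.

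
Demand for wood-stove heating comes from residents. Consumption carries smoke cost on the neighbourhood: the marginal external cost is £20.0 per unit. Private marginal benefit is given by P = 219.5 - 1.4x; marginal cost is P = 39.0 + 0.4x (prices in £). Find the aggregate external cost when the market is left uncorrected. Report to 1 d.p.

£2005.6

Market equilibrium (private): 39.0 + 0.4x = 219.5 - 1.4x → x_m = 100.2778.
Total external cost = MEC × x_m = 20.0 × 100.2778 = 2005.5560.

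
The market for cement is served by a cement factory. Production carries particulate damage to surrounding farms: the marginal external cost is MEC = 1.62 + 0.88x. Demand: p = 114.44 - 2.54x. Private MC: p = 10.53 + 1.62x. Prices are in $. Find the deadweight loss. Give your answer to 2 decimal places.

Market equilibrium (private): 10.53 + 1.62x = 114.44 - 2.54x → x_m = 24.9784.
Social marginal cost = private MC + MEC = 12.15 + 2.50x.
Set SMC = demand: 12.15 + 2.50x = 114.44 - 2.54x → x* = 20.2956.
Between x* and x_m the wedge SMC − demand runs linearly from 0 to MEC(x_m), so the loss is a triangle.
DWL = ½ × 4.6828 × 23.6010 = 55.2594.

DWL = $55.26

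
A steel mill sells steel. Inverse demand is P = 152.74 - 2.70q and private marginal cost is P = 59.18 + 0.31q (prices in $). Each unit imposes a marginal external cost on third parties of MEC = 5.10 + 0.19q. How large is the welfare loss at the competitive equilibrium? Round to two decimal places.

DWL = $18.93

Market equilibrium (private): 59.18 + 0.31q = 152.74 - 2.70q → q_m = 31.0831.
Social marginal cost = private MC + MEC = 64.28 + 0.50q.
Set SMC = demand: 64.28 + 0.50q = 152.74 - 2.70q → q* = 27.6438.
Height of the DWL triangle at q_m is SMC(q_m) − demand(q_m) = MEC(q_m) = 11.0058.
DWL = ½ × 3.4393 × 11.0058 = 18.9261.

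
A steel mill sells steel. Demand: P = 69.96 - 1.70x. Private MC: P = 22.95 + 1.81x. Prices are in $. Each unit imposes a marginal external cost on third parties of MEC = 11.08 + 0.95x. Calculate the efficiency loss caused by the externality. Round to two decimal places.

Market equilibrium (private): 22.95 + 1.81x = 69.96 - 1.70x → x_m = 13.3932.
Social marginal cost = private MC + MEC = 34.03 + 2.76x.
Set SMC = demand: 34.03 + 2.76x = 69.96 - 1.70x → x* = 8.0561.
The welfare-loss triangle has base |x_m − x*| and height MEC(x_m) (the vertical gap between SMC and demand is zero at x* and MEC at x_m).
DWL = ½ × 5.3371 × 23.8035 = 63.5208.

DWL = $63.52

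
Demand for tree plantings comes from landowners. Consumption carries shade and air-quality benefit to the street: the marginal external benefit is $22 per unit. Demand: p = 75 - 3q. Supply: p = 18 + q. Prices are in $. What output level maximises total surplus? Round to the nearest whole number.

Social marginal benefit = demand + MEB = 97 - 3q.
Set SMB = MC: 97 - 3q = 18 + q → q* = 19.7500.

q* = 20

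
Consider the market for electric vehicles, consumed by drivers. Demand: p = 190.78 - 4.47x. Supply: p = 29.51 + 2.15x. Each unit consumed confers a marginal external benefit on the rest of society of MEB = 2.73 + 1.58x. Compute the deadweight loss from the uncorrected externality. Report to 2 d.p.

Market equilibrium (private): 29.51 + 2.15x = 190.78 - 4.47x → x_m = 24.3610.
Social marginal benefit = demand + MEB = 193.51 - 2.89x.
Set SMB = MC: 193.51 - 2.89x = 29.51 + 2.15x → x* = 32.5397.
Height of the DWL triangle at x_m is SMB(x_m) − MC(x_m) = MEB(x_m) = 41.2204.
DWL = ½ × 8.1787 × 41.2204 = 168.5646.

DWL = 168.56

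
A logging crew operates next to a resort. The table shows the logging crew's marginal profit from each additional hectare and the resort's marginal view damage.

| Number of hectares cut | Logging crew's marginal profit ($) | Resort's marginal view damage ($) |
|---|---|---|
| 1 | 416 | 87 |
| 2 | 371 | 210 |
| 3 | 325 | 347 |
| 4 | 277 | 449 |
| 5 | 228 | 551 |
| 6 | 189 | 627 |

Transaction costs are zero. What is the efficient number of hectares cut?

Bargaining reaches the level where marginal profit last exceeds marginal view damage.
That holds through level 2 (371 ≥ 210) but not at 3 (325 < 347).

2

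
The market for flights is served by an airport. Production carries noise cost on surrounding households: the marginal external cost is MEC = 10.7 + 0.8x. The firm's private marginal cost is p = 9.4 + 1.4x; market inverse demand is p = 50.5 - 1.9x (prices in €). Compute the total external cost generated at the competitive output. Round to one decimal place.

€195.3

Market equilibrium (private): 9.4 + 1.4x = 50.5 - 1.9x → x_m = 12.4545.
Total external cost = ∫₀^{x_m} (10.7 + 0.8x) dx = 10.7×12.4545 + ½×0.8×12.4545² = 195.3090.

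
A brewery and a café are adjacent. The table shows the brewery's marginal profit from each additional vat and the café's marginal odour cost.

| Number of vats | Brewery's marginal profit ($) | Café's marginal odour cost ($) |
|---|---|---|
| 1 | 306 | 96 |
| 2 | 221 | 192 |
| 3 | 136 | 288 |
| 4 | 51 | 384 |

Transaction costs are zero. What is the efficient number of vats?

Bargaining reaches the level where marginal profit last exceeds marginal odour cost.
That holds through level 2 (221 ≥ 192) but not at 3 (136 < 288).

2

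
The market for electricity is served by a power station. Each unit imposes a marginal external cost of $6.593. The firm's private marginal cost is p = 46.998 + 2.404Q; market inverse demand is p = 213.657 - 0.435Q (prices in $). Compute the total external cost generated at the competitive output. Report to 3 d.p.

$387.032

Market equilibrium (private): 46.998 + 2.404Q = 213.657 - 0.435Q → Q_m = 58.7034.
Total external cost = MEC × Q_m = 6.593 × 58.7034 = 387.0315.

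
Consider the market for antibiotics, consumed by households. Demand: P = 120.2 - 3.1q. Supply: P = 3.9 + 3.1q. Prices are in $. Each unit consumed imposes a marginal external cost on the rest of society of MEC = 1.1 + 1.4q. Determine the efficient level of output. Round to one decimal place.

Social marginal benefit = demand − MEC = 119.1 - 4.5q.
Set SMB = MC: 119.1 - 4.5q = 3.9 + 3.1q → q* = 15.1579.

q* = 15.2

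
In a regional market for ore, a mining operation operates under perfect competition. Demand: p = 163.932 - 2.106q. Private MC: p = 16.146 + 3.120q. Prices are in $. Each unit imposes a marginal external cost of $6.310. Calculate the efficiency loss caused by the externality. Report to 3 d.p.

DWL = $3.809

Market equilibrium (private): 16.146 + 3.120q = 163.932 - 2.106q → q_m = 28.2790.
Social marginal cost = private MC + MEC = 22.456 + 3.120q.
Set SMC = demand: 22.456 + 3.120q = 163.932 - 2.106q → q* = 27.0716.
The welfare-loss triangle has base |q_m − q*| and height MEC(q_m) (the vertical gap between SMC and demand is zero at q* and MEC at q_m).
DWL = ½ × 1.2074 × 6.3100 = 3.8093.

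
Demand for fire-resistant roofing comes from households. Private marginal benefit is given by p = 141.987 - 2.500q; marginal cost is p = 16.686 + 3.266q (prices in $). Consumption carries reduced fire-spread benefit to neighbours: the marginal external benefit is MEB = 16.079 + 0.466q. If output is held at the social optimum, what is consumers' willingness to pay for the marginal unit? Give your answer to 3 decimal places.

P = $75.298

Social marginal benefit = demand + MEB = 158.066 - 2.034q.
Set SMB = MC: 158.066 - 2.034q = 16.686 + 3.266q → q* = 26.6755.
Consumer price on the demand curve at q*: 141.987 − 2.500×26.6755 = 75.2983.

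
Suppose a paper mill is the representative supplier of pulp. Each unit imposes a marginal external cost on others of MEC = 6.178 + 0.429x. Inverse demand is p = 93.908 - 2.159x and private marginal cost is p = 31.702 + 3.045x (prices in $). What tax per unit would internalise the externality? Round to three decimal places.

Social marginal cost = private MC + MEC = 37.880 + 3.474x.
Set SMC = demand: 37.880 + 3.474x = 93.908 - 2.159x → x* = 9.9464.
The Pigouvian tax equals MEC at x*: 6.178 + 0.429×9.9464 = 10.4450.

tax = $10.445 per unit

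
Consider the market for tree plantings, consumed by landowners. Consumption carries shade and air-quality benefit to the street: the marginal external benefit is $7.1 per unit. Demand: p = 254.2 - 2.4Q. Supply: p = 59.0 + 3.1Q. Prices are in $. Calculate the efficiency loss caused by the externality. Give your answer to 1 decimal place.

Market equilibrium (private): 59.0 + 3.1Q = 254.2 - 2.4Q → Q_m = 35.4909.
Social marginal benefit = demand + MEB = 261.3 - 2.4Q.
Set SMB = MC: 261.3 - 2.4Q = 59.0 + 3.1Q → Q* = 36.7818.
Height of the DWL triangle at Q_m is SMB(Q_m) − MC(Q_m) = MEB(Q_m) = 7.1000.
DWL = ½ × 1.2909 × 7.1000 = 4.5827.

DWL = $4.6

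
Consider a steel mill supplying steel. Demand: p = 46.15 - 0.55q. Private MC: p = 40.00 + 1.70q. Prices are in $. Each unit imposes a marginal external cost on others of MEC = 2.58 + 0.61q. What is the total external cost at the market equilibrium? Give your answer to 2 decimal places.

Market equilibrium (private): 40.00 + 1.70q = 46.15 - 0.55q → q_m = 2.7333.
Total external cost = ∫₀^{q_m} (2.58 + 0.61q) dq = 2.58×2.7333 + ½×0.61×2.7333² = 9.3305.

$9.33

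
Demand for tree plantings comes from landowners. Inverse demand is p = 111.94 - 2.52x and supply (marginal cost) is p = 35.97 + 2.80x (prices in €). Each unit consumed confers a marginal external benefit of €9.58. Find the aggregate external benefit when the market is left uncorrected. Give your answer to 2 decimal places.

Market equilibrium (private): 35.97 + 2.80x = 111.94 - 2.52x → x_m = 14.2801.
Total external benefit = MEB × x_m = 9.58 × 14.2801 = 136.8034.

€136.80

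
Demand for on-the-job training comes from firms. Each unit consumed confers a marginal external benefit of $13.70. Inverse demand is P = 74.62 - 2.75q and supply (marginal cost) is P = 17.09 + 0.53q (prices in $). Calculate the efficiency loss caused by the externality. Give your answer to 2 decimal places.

DWL = $28.61

Market equilibrium (private): 17.09 + 0.53q = 74.62 - 2.75q → q_m = 17.5396.
Social marginal benefit = demand + MEB = 88.32 - 2.75q.
Set SMB = MC: 88.32 - 2.75q = 17.09 + 0.53q → q* = 21.7165.
Height of the DWL triangle at q_m is SMB(q_m) − MC(q_m) = MEB(q_m) = 13.7000.
DWL = ½ × 4.1769 × 13.7000 = 28.6118.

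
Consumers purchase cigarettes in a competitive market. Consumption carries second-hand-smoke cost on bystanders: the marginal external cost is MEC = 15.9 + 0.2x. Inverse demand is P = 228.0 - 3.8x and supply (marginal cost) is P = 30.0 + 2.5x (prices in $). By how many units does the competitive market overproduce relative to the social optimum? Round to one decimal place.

3.4 units

Market equilibrium (private): 30.0 + 2.5x = 228.0 - 3.8x → x_m = 31.4286.
Social marginal benefit = demand − MEC = 212.1 - 4.0x.
Set SMB = MC: 212.1 - 4.0x = 30.0 + 2.5x → x* = 28.0154.
Gap = |31.4286 − 28.0154| = 3.4132.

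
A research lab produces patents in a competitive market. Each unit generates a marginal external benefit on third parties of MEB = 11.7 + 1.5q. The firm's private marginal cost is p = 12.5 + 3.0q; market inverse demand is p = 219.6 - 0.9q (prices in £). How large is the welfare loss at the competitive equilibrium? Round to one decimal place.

DWL = £1738.7

Market equilibrium (private): 12.5 + 3.0q = 219.6 - 0.9q → q_m = 53.1026.
Social marginal cost = private MC − MEB = 0.8 + 1.5q.
Set SMC = demand: 0.8 + 1.5q = 219.6 - 0.9q → q* = 91.1667.
The welfare-loss triangle has base |q_m − q*| and height MEB(q_m) (the vertical gap between SMC and demand is zero at q* and MEB at q_m).
DWL = ½ × 38.0641 × 91.3538 = 1738.6501.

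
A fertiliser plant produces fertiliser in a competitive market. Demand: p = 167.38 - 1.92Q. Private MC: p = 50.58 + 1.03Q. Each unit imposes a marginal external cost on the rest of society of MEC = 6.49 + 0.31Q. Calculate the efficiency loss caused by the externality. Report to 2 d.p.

Market equilibrium (private): 50.58 + 1.03Q = 167.38 - 1.92Q → Q_m = 39.5932.
Social marginal cost = private MC + MEC = 57.07 + 1.34Q.
Set SMC = demand: 57.07 + 1.34Q = 167.38 - 1.92Q → Q* = 33.8374.
Height of the DWL triangle at Q_m is SMC(Q_m) − demand(Q_m) = MEC(Q_m) = 18.7639.
DWL = ½ × 5.7558 × 18.7639 = 54.0006.

DWL = 54.00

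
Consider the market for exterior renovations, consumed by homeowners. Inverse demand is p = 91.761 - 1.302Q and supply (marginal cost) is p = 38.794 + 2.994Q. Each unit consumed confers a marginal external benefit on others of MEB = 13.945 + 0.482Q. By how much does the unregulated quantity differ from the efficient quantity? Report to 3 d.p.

Market equilibrium (private): 38.794 + 2.994Q = 91.761 - 1.302Q → Q_m = 12.3294.
Social marginal benefit = demand + MEB = 105.706 - 0.820Q.
Set SMB = MC: 105.706 - 0.820Q = 38.794 + 2.994Q → Q* = 17.5438.
Gap = |12.3294 − 17.5438| = 5.2144.

5.214 units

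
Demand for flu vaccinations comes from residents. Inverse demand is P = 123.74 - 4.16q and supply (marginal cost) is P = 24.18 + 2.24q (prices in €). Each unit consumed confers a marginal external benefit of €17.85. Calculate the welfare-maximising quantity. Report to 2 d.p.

q* = 18.35

Social marginal benefit = demand + MEB = 141.59 - 4.16q.
Set SMB = MC: 141.59 - 4.16q = 24.18 + 2.24q → q* = 18.3453.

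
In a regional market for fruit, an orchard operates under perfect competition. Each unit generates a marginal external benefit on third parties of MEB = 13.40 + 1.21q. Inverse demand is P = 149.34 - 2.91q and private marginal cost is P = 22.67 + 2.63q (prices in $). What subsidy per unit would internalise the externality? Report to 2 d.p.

Social marginal cost = private MC − MEB = 9.27 + 1.42q.
Set SMC = demand: 9.27 + 1.42q = 149.34 - 2.91q → q* = 32.3487.
The Pigouvian subsidy equals MEB at q*: 13.40 + 1.21×32.3487 = 52.5419.

subsidy = $52.54 per unit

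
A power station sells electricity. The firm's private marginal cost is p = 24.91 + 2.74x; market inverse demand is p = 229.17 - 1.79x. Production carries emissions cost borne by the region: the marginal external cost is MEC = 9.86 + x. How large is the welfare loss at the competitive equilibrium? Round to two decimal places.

Market equilibrium (private): 24.91 + 2.74x = 229.17 - 1.79x → x_m = 45.0905.
Social marginal cost = private MC + MEC = 34.77 + 3.74x.
Set SMC = demand: 34.77 + 3.74x = 229.17 - 1.79x → x* = 35.1537.
Height of the DWL triangle at x_m is SMC(x_m) − demand(x_m) = MEC(x_m) = 54.9505.
DWL = ½ × 9.9368 × 54.9505 = 273.0161.

DWL = 273.02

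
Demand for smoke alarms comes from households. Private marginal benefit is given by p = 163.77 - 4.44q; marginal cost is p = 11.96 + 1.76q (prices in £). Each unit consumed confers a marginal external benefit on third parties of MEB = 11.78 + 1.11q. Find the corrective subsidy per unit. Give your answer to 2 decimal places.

subsidy = £47.45 per unit

Social marginal benefit = demand + MEB = 175.55 - 3.33q.
Set SMB = MC: 175.55 - 3.33q = 11.96 + 1.76q → q* = 32.1395.
The Pigouvian subsidy equals MEB at q*: 11.78 + 1.11×32.1395 = 47.4548.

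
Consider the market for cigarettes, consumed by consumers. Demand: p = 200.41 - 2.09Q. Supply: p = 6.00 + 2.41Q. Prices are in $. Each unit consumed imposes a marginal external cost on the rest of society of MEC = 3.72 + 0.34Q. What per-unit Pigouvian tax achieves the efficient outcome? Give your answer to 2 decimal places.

tax = $17.12 per unit

Social marginal benefit = demand − MEC = 196.69 - 2.43Q.
Set SMB = MC: 196.69 - 2.43Q = 6.00 + 2.41Q → Q* = 39.3988.
The Pigouvian tax equals MEC at Q*: 3.72 + 0.34×39.3988 = 17.1156.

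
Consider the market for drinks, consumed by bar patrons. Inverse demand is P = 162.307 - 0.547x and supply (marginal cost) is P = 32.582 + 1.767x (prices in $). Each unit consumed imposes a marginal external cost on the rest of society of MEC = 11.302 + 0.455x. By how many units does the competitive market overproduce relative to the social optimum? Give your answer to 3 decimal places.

Market equilibrium (private): 32.582 + 1.767x = 162.307 - 0.547x → x_m = 56.0609.
Social marginal benefit = demand − MEC = 151.005 - 1.002x.
Set SMB = MC: 151.005 - 1.002x = 32.582 + 1.767x → x* = 42.7674.
Gap = |56.0609 − 42.7674| = 13.2935.

13.294 units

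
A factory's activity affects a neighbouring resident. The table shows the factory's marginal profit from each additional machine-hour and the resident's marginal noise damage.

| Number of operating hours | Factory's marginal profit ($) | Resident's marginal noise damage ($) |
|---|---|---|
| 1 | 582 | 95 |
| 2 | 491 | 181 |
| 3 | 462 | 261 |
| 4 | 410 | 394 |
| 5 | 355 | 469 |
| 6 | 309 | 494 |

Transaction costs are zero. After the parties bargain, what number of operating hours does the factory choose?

Bargaining reaches the level where marginal profit last exceeds marginal noise damage.
That holds through level 4 (410 ≥ 394) but not at 5 (355 < 469).

4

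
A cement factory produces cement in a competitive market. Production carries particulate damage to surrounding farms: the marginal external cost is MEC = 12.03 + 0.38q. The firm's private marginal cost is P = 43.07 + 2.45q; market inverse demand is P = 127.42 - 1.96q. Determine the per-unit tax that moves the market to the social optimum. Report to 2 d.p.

Social marginal cost = private MC + MEC = 55.10 + 2.83q.
Set SMC = demand: 55.10 + 2.83q = 127.42 - 1.96q → q* = 15.0981.
The Pigouvian tax equals MEC at q*: 12.03 + 0.38×15.0981 = 17.7673.

tax = 17.77 per unit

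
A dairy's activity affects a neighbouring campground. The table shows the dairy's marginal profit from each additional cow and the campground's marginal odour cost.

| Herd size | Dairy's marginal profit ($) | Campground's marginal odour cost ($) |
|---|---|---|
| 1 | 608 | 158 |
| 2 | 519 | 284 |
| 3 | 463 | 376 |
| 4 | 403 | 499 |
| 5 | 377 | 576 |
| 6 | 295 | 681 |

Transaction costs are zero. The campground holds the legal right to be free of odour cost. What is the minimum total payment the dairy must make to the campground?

Efficient level: marginal profit ≥ marginal odour cost through level 3, so k* = 3.
With the campground holding the right, the dairy must at least compensate total damage at k*: 158 + 284 + 376 = 818.

$818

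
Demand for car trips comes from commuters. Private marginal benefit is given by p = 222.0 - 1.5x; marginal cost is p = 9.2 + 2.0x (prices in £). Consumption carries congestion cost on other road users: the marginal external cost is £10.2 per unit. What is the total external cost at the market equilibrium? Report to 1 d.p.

Market equilibrium (private): 9.2 + 2.0x = 222.0 - 1.5x → x_m = 60.8000.
Total external cost = MEC × x_m = 10.2 × 60.8000 = 620.1600.

£620.2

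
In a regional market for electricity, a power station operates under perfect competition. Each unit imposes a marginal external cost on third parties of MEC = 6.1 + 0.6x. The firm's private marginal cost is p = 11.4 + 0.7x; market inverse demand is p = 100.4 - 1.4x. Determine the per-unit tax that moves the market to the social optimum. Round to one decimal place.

tax = 24.5 per unit

Social marginal cost = private MC + MEC = 17.5 + 1.3x.
Set SMC = demand: 17.5 + 1.3x = 100.4 - 1.4x → x* = 30.7037.
The Pigouvian tax equals MEC at x*: 6.1 + 0.6×30.7037 = 24.5222.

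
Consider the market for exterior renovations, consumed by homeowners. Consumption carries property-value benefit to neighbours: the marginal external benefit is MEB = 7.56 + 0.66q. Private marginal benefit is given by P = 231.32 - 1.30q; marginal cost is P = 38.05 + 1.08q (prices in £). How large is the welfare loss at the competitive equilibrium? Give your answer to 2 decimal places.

Market equilibrium (private): 38.05 + 1.08q = 231.32 - 1.30q → q_m = 81.2059.
Social marginal benefit = demand + MEB = 238.88 - 0.64q.
Set SMB = MC: 238.88 - 0.64q = 38.05 + 1.08q → q* = 116.7616.
The welfare-loss triangle has base |q_m − q*| and height MEB(q_m) (the vertical gap between SMB and MC is zero at q* and MEB at q_m).
DWL = ½ × 35.5557 × 61.1559 = 1087.2204.

DWL = £1087.22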